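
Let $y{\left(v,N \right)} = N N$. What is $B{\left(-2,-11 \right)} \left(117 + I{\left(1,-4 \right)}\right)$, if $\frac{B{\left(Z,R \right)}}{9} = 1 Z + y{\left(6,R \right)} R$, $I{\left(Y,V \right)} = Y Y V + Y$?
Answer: $-1367658$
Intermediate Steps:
$y{\left(v,N \right)} = N^{2}$
$I{\left(Y,V \right)} = Y + V Y^{2}$ ($I{\left(Y,V \right)} = Y^{2} V + Y = V Y^{2} + Y = Y + V Y^{2}$)
$B{\left(Z,R \right)} = 9 Z + 9 R^{3}$ ($B{\left(Z,R \right)} = 9 \left(1 Z + R^{2} R\right) = 9 \left(Z + R^{3}\right) = 9 Z + 9 R^{3}$)
$B{\left(-2,-11 \right)} \left(117 + I{\left(1,-4 \right)}\right) = \left(9 \left(-2\right) + 9 \left(-11\right)^{3}\right) \left(117 + 1 \left(1 - 4\right)\right) = \left(-18 + 9 \left(-1331\right)\right) \left(117 + 1 \left(1 - 4\right)\right) = \left(-18 - 11979\right) \left(117 + 1 \left(-3\right)\right) = - 11997 \left(117 - 3\right) = \left(-11997\right) 114 = -1367658$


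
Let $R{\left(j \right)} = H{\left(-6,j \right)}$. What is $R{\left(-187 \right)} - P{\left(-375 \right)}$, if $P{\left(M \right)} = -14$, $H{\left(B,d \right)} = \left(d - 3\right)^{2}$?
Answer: $36114$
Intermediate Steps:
$H{\left(B,d \right)} = \left(-3 + d\right)^{2}$
$R{\left(j \right)} = \left(-3 + j\right)^{2}$
$R{\left(-187 \right)} - P{\left(-375 \right)} = \left(-3 - 187\right)^{2} - -14 = \left(-190\right)^{2} + 14 = 36100 + 14 = 36114$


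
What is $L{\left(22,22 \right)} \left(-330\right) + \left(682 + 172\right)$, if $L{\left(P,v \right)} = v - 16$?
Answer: $-1126$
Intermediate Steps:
$L{\left(P,v \right)} = -16 + v$
$L{\left(22,22 \right)} \left(-330\right) + \left(682 + 172\right) = \left(-16 + 22\right) \left(-330\right) + \left(682 + 172\right) = 6 \left(-330\right) + 854 = -1980 + 854 = -1126$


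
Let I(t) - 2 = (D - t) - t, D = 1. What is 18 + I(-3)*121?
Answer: 1107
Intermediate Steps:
I(t) = 3 - 2*t (I(t) = 2 + ((1 - t) - t) = 2 + (1 - 2*t) = 3 - 2*t)
18 + I(-3)*121 = 18 + (3 - 2*(-3))*121 = 18 + (3 + 6)*121 = 18 + 9*121 = 18 + 1089 = 1107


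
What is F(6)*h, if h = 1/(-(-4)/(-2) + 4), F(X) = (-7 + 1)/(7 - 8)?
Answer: 3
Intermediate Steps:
F(X) = 6 (F(X) = -6/(-1) = -6*(-1) = 6)
h = ½ (h = 1/(-(-4)*(-1)/2 + 4) = 1/(-1*2 + 4) = 1/(-2 + 4) = 1/2 = ½ ≈ 0.50000)
F(6)*h = 6*(½) = 3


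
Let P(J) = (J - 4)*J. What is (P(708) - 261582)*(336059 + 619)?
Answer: 79742184300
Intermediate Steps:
P(J) = J*(-4 + J) (P(J) = (-4 + J)*J = J*(-4 + J))
(P(708) - 261582)*(336059 + 619) = (708*(-4 + 708) - 261582)*(336059 + 619) = (708*704 - 261582)*336678 = (498432 - 261582)*336678 = 236850*336678 = 79742184300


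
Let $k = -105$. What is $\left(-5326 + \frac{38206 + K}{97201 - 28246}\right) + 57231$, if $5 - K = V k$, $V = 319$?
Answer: $\frac{1193060327}{22985} \approx 51906.0$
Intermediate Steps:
$K = 33500$ ($K = 5 - 319 \left(-105\right) = 5 - -33495 = 5 + 33495 = 33500$)
$\left(-5326 + \frac{38206 + K}{97201 - 28246}\right) + 57231 = \left(-5326 + \frac{38206 + 33500}{97201 - 28246}\right) + 57231 = \left(-5326 + \frac{71706}{68955}\right) + 57231 = \left(-5326 + 71706 \cdot \frac{1}{68955}\right) + 57231 = \left(-5326 + \frac{23902}{22985}\right) + 57231 = - \frac{122394208}{22985} + 57231 = \frac{1193060327}{22985}$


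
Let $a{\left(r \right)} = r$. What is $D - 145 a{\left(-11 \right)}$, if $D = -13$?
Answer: $1582$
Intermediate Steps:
$D - 145 a{\left(-11 \right)} = -13 - -1595 = -13 + 1595 = 1582$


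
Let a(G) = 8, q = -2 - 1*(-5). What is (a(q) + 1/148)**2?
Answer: 1404225/21904 ≈ 64.108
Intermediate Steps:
q = 3 (q = -2 + 5 = 3)
(a(q) + 1/148)**2 = (8 + 1/148)**2 = (1185/148)**2 = 1404225/21904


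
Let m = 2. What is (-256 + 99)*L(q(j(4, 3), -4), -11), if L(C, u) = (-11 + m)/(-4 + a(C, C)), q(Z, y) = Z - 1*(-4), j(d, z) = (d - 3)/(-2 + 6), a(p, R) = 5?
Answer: 1413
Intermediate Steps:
j(d, z) = -¾ + d/4 (j(d, z) = (-3 + d)/4 = (-3 + d)*(¼) = -¾ + d/4)
q(Z, y) = 4 + Z (q(Z, y) = Z + 4 = 4 + Z)
L(C, u) = -9 (L(C, u) = (-11 + 2)/(-4 + 5) = -9/1 = -9*1 = -9)
(-256 + 99)*L(q(j(4, 3), -4), -11) = (-256 + 99)*(-9) = -157*(-9) = 1413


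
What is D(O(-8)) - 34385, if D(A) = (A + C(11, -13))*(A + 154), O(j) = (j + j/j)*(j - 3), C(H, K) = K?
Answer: -19601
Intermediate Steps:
O(j) = (1 + j)*(-3 + j) (O(j) = (j + 1)*(-3 + j) = (1 + j)*(-3 + j))
D(A) = (-13 + A)*(154 + A) (D(A) = (A - 13)*(A + 154) = (-13 + A)*(154 + A))
D(O(-8)) - 34385 = (-2002 + (-3 + (-8)² - 2*(-8))² + 141*(-3 + (-8)² - 2*(-8))) - 34385 = (-2002 + (-3 + 64 + 16)² + 141*(-3 + 64 + 16)) - 34385 = (-2002 + 77² + 141*77) - 34385 = (-2002 + 5929 + 10857) - 34385 = 14784 - 34385 = -19601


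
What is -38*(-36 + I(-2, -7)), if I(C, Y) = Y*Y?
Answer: -494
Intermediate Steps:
I(C, Y) = Y²
-38*(-36 + I(-2, -7)) = -38*(-36 + (-7)²) = -38*(-36 + 49) = -38*13 = -494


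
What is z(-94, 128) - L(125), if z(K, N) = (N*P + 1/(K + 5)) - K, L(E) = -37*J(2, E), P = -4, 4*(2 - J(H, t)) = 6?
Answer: -71113/178 ≈ -399.51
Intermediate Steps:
J(H, t) = ½ (J(H, t) = 2 - ¼*6 = 2 - 3/2 = ½)
L(E) = -37/2 (L(E) = -37*½ = -37/2)
z(K, N) = 1/(5 + K) - K - 4*N (z(K, N) = (N*(-4) + 1/(K + 5)) - K = (-4*N + 1/(5 + K)) - K = (1/(5 + K) - 4*N) - K = 1/(5 + K) - K - 4*N)
z(-94, 128) - L(125) = (1 - 1*(-94)² - 20*128 - 5*(-94) - 4*(-94)*128)/(5 - 94) - 1*(-37/2) = (1 - 1*8836 - 2560 + 470 + 48128)/(-89) + 37/2 = -(1 - 8836 - 2560 + 470 + 48128)/89 + 37/2 = -1/89*37203 + 37/2 = -37203/89 + 37/2 = -71113/178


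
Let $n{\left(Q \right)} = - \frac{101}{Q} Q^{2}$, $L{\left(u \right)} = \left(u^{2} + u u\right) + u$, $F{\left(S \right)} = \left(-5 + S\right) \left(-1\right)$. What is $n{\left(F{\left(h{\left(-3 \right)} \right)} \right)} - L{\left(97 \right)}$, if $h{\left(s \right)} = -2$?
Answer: $-19622$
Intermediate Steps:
$F{\left(S \right)} = 5 - S$
$L{\left(u \right)} = u + 2 u^{2}$ ($L{\left(u \right)} = \left(u^{2} + u^{2}\right) + u = 2 u^{2} + u = u + 2 u^{2}$)
$n{\left(Q \right)} = - 101 Q$
$n{\left(F{\left(h{\left(-3 \right)} \right)} \right)} - L{\left(97 \right)} = - 101 \left(5 - -2\right) - 97 \left(1 + 2 \cdot 97\right) = - 101 \left(5 + 2\right) - 97 \left(1 + 194\right) = \left(-101\right) 7 - 97 \cdot 195 = -707 - 18915 = -19622$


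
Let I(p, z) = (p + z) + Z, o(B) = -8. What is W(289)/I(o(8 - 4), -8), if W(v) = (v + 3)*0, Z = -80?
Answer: 0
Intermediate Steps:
W(v) = 0 (W(v) = (3 + v)*0 = 0)
I(p, z) = -80 + p + z (I(p, z) = (p + z) - 80 = -80 + p + z)
W(289)/I(o(8 - 4), -8) = 0/(-80 - 8 - 8) = 0/(-96) = 0*(-1/96) = 0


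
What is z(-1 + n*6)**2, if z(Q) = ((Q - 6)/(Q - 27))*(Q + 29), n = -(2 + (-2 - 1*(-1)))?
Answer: 20449/289 ≈ 70.758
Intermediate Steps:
n = -1 (n = -(2 + (-2 + 1)) = -(2 - 1) = -1*1 = -1)
z(Q) = (-6 + Q)*(29 + Q)/(-27 + Q) (z(Q) = ((-6 + Q)/(-27 + Q))*(29 + Q) = (-6 + Q)*(29 + Q)/(-27 + Q))
z(-1 + n*6)**2 = ((-174 + (-1 - 1*6)**2 + 23*(-1 - 1*6))/(-27 + (-1 - 1*6)))**2 = ((-174 + (-1 - 6)**2 + 23*(-1 - 6))/(-27 + (-1 - 6)))**2 = ((-174 + (-7)**2 + 23*(-7))/(-27 - 7))**2 = ((-174 + 49 - 161)/(-34))**2 = (-1/34*(-286))**2 = (143/17)**2 = 20449/289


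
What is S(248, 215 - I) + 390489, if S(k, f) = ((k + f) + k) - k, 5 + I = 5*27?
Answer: 390822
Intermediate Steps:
I = 130 (I = -5 + 5*27 = -5 + 135 = 130)
S(k, f) = f + k (S(k, f) = ((f + k) + k) - k = (f + 2*k) - k = f + k)
S(248, 215 - I) + 390489 = ((215 - 1*130) + 248) + 390489 = ((215 - 130) + 248) + 390489 = (85 + 248) + 390489 = 333 + 390489 = 390822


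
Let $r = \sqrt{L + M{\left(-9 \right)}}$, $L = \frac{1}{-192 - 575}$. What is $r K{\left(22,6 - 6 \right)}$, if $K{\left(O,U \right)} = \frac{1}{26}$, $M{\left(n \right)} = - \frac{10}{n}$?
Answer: $\frac{\sqrt{5875987}}{59826} \approx 0.040518$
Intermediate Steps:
$L = - \frac{1}{767}$ ($L = \frac{1}{-767} = - \frac{1}{767} \approx -0.0013038$)
$K{\left(O,U \right)} = \frac{1}{26}$
$r = \frac{\sqrt{5875987}}{2301}$ ($r = \sqrt{- \frac{1}{767} - \frac{10}{-9}} = \sqrt{- \frac{1}{767} - - \frac{10}{9}} = \sqrt{- \frac{1}{767} + \frac{10}{9}} = \sqrt{\frac{7661}{6903}} = \frac{\sqrt{5875987}}{2301} \approx 1.0535$)
$r K{\left(22,6 - 6 \right)} = \frac{\sqrt{5875987}}{2301} \cdot \frac{1}{26} = \frac{\sqrt{5875987}}{59826}$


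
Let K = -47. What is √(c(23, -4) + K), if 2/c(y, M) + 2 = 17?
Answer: I*√10545/15 ≈ 6.8459*I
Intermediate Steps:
c(y, M) = 2/15 (c(y, M) = 2/(-2 + 17) = 2/15)
√(c(23, -4) + K) = √(2/15 - 47) = √(-703/15) = I*√10545/15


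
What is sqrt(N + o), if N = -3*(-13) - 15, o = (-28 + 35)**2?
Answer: sqrt(73) ≈ 8.5440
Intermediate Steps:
o = 49 (o = 7**2 = 49)
N = 24 (N = 39 - 15 = 24)
sqrt(N + o) = sqrt(24 + 49) = sqrt(73)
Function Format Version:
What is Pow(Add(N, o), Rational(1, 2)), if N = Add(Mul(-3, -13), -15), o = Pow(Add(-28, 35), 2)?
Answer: Pow(73, Rational(1, 2)) ≈ 8.5440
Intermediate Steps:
o = 49 (o = Pow(7, 2) = 49)
N = 24 (N = Add(39, -15) = 24)
Pow(Add(N, o), Rational(1, 2)) = Pow(Add(24, 49), Rational(1, 2)) = Pow(73, Rational(1, 2))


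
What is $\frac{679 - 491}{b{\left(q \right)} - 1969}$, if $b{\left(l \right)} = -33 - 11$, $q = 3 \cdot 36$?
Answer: $- \frac{188}{2013} \approx -0.093393$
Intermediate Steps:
$q = 108$
$b{\left(l \right)} = -44$ ($b{\left(l \right)} = -33 - 11 = -44$)
$\frac{679 - 491}{b{\left(q \right)} - 1969} = \frac{679 - 491}{-44 - 1969} = \frac{679 + \left(-2289 + 1798\right)}{-2013} = \left(679 - 491\right) \left(- \frac{1}{2013}\right) = 188 \left(- \frac{1}{2013}\right) = - \frac{188}{2013}$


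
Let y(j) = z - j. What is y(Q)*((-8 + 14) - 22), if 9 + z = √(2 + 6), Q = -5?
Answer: 64 - 32*√2 ≈ 18.745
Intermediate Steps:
z = -9 + 2*√2 (z = -9 + √(2 + 6) = -9 + √8 = -9 + 2*√2 ≈ -6.1716)
y(j) = -9 - j + 2*√2 (y(j) = (-9 + 2*√2) - j = -9 - j + 2*√2)
y(Q)*((-8 + 14) - 22) = (-9 - 1*(-5) + 2*√2)*((-8 + 14) - 22) = (-9 + 5 + 2*√2)*(6 - 22) = (-4 + 2*√2)*(-16) = 64 - 32*√2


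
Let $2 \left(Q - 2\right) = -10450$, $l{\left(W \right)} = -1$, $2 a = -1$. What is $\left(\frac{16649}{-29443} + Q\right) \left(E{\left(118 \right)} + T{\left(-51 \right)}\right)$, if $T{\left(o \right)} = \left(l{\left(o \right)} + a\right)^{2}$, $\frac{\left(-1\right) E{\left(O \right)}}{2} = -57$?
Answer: $- \frac{35757904335}{58886} \approx -6.0724 \cdot 10^{5}$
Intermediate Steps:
$a = - \frac{1}{2}$ ($a = \frac{1}{2} \left(-1\right) = - \frac{1}{2} \approx -0.5$)
$Q = -5223$ ($Q = 2 + \frac{1}{2} \left(-10450\right) = 2 - 5225 = -5223$)
$E{\left(O \right)} = 114$ ($E{\left(O \right)} = \left(-2\right) \left(-57\right) = 114$)
$T{\left(o \right)} = \frac{9}{4}$ ($T{\left(o \right)} = \left(-1 - \frac{1}{2}\right)^{2} = \left(- \frac{3}{2}\right)^{2} = \frac{9}{4}$)
$\left(\frac{16649}{-29443} + Q\right) \left(E{\left(118 \right)} + T{\left(-51 \right)}\right) = \left(\frac{16649}{-29443} - 5223\right) \left(114 + \frac{9}{4}\right) = \left(16649 \left(- \frac{1}{29443}\right) - 5223\right) \frac{465}{4} = \left(- \frac{16649}{29443} - 5223\right) \frac{465}{4} = \left(- \frac{153797438}{29443}\right) \frac{465}{4} = - \frac{35757904335}{58886}$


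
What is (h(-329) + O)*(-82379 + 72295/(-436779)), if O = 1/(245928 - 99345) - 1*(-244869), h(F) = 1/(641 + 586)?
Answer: -528226105784776324087168/26185969848213 ≈ -2.0172e+10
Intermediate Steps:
h(F) = 1/1227
O = 35893632628/146583 (O = 1/146583 + 244869 = 35893632628/146583 ≈ 2.4487e+5)
(h(-329) + O)*(-82379 + 72295/(-436779)) = (1/1227 + 35893632628/146583)*(-82379 + 72295/(-436779)) = 14680495793713*(-82379 + 72295*(-1/436779))/59952447 = 14680495793713*(-82379 - 72295/436779)/59952447 = (14680495793713/59952447)*(-35981489536/436779) = -528226105784776324087168/26185969848213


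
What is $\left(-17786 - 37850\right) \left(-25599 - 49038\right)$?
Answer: $4152504132$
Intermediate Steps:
$\left(-17786 - 37850\right) \left(-25599 - 49038\right) = \left(-55636\right) \left(-74637\right) = 4152504132$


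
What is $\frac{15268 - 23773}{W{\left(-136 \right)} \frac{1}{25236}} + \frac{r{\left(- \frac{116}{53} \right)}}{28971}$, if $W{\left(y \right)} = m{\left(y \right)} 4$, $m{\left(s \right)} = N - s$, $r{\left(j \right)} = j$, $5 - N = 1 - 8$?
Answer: $- \frac{76784662411}{211788} \approx -3.6255 \cdot 10^{5}$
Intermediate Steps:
$N = 12$ ($N = 5 - \left(1 - 8\right) = 5 - -7 = 5 + 7 = 12$)
$m{\left(s \right)} = 12 - s$
$W{\left(y \right)} = 48 - 4 y$ ($W{\left(y \right)} = \left(12 - y\right) 4 = 48 - 4 y$)
$\frac{15268 - 23773}{W{\left(-136 \right)} \frac{1}{25236}} + \frac{r{\left(- \frac{116}{53} \right)}}{28971} = \frac{15268 - 23773}{\left(48 - -544\right) \frac{1}{25236}} + \frac{\left(-116\right) \frac{1}{53}}{28971} = - \frac{8505}{\left(48 + 544\right) \frac{1}{25236}} + \left(-116\right) \frac{1}{53} \cdot \frac{1}{28971} = - \frac{8505}{592 \cdot \frac{1}{25236}} - \frac{4}{52947} = - \frac{8505}{\frac{148}{6309}} - \frac{4}{52947} = \left(-8505\right) \frac{6309}{148} - \frac{4}{52947} = - \frac{53658045}{148} - \frac{4}{52947} = - \frac{76784662411}{211788}$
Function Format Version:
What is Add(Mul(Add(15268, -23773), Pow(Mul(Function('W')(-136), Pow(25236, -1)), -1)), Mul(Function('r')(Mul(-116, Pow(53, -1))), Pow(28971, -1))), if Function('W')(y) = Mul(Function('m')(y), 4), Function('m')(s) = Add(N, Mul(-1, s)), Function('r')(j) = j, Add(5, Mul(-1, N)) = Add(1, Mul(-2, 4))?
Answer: Rational(-76784662411, 211788) ≈ -3.6255e+5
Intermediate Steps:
N = 12 (N = Add(5, Mul(-1, Add(1, Mul(-2, 4)))) = Add(5, Mul(-1, Add(1, -8))) = Add(5, Mul(-1, -7)) = Add(5, 7) = 12)
Function('m')(s) = Add(12, Mul(-1, s))
Function('W')(y) = Add(48, Mul(-4, y)) (Function('W')(y) = Mul(Add(12, Mul(-1, y)), 4) = Add(48, Mul(-4, y)))
Add(Mul(Add(15268, -23773), Pow(Mul(Function('W')(-136), Pow(25236, -1)), -1)), Mul(Function('r')(Mul(-116, Pow(53, -1))), Pow(28971, -1))) = Add(Mul(Add(15268, -23773), Pow(Mul(Add(48, Mul(-4, -136)), Pow(25236, -1)), -1)), Mul(Mul(-116, Pow(53, -1)), Pow(28971, -1))) = Add(Mul(-8505, Pow(Mul(Add(48, 544), Rational(1, 25236)), -1)), Mul(Mul(-116, Rational(1, 53)), Rational(1, 28971))) = Add(Mul(-8505, Pow(Mul(592, Rational(1, 25236)), -1)), Mul(Rational(-116, 53), Rational(1, 28971))) = Add(Mul(-8505, Pow(Rational(148, 6309), -1)), Rational(-4, 52947)) = Add(Mul(-8505, Rational(6309, 148)), Rational(-4, 52947)) = Add(Rational(-53658045, 148), Rational(-4, 52947)) = Rational(-76784662411, 211788)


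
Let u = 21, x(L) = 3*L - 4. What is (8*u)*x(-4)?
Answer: -2688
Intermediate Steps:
x(L) = -4 + 3*L
(8*u)*x(-4) = (8*21)*(-4 + 3*(-4)) = 168*(-4 - 12) = 168*(-16) = -2688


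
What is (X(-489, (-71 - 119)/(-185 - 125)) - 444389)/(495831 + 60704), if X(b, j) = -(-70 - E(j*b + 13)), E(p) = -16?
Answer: -88867/111307 ≈ -0.79840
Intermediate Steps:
X(b, j) = 54 (X(b, j) = -(-70 - 1*(-16)) = -(-70 + 16) = -1*(-54) = 54)
(X(-489, (-71 - 119)/(-185 - 125)) - 444389)/(495831 + 60704) = (54 - 444389)/(495831 + 60704) = -444335/556535 = -444335*1/556535 = -88867/111307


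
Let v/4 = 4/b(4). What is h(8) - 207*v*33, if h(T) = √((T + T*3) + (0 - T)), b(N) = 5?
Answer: -109296/5 + 2*√6 ≈ -21854.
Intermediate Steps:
v = 16/5 (v = 4*(4/5) = 4*(4*(⅕)) = 4*(⅘) = 16/5 ≈ 3.2000)
h(T) = √3*√T (h(T) = √((T + 3*T) - T) = √(4*T - T) = √(3*T) = √3*√T)
h(8) - 207*v*33 = √3*√8 - 3312*33/5 = √3*(2*√2) - 207*528/5 = 2*√6 - 109296/5 = -109296/5 + 2*√6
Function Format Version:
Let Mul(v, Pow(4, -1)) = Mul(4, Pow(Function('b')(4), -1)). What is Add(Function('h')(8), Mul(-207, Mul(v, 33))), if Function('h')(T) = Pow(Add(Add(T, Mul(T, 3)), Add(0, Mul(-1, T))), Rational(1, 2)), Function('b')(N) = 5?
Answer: Add(Rational(-109296, 5), Mul(2, Pow(6, Rational(1, 2)))) ≈ -21854.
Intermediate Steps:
v = Rational(16, 5) (v = Mul(4, Mul(4, Pow(5, -1))) = Mul(4, Mul(4, Rational(1, 5))) = Mul(4, Rational(4, 5)) = Rational(16, 5) ≈ 3.2000)
Function('h')(T) = Mul(Pow(3, Rational(1, 2)), Pow(T, Rational(1, 2))) (Function('h')(T) = Pow(Add(Add(T, Mul(3, T)), Mul(-1, T)), Rational(1, 2)) = Pow(Add(Mul(4, T), Mul(-1, T)), Rational(1, 2)) = Pow(Mul(3, T), Rational(1, 2)) = Mul(Pow(3, Rational(1, 2)), Pow(T, Rational(1, 2))))
Add(Function('h')(8), Mul(-207, Mul(v, 33))) = Add(Mul(Pow(3, Rational(1, 2)), Pow(8, Rational(1, 2))), Mul(-207, Mul(Rational(16, 5), 33))) = Add(Mul(Pow(3, Rational(1, 2)), Mul(2, Pow(2, Rational(1, 2)))), Mul(-207, Rational(528, 5))) = Add(Mul(2, Pow(6, Rational(1, 2))), Rational(-109296, 5)) = Add(Rational(-109296, 5), Mul(2, Pow(6, Rational(1, 2))))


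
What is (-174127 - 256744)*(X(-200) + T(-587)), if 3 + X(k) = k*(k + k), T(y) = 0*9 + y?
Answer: -34215466110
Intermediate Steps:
T(y) = y (T(y) = 0 + y = y)
X(k) = -3 + 2*k² (X(k) = -3 + k*(k + k) = -3 + k*(2*k) = -3 + 2*k²)
(-174127 - 256744)*(X(-200) + T(-587)) = (-174127 - 256744)*((-3 + 2*(-200)²) - 587) = -430871*((-3 + 2*40000) - 587) = -430871*((-3 + 80000) - 587) = -430871*(79997 - 587) = -430871*79410 = -34215466110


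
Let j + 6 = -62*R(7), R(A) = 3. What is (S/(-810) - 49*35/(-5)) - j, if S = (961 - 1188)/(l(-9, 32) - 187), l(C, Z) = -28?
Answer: 93170023/174150 ≈ 535.00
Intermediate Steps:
S = 227/215 (S = (961 - 1188)/(-28 - 187) = -227/(-215) = -227*(-1/215) = 227/215 ≈ 1.0558)
j = -192 (j = -6 - 62*3 = -6 - 186 = -192)
(S/(-810) - 49*35/(-5)) - j = ((227/215)/(-810) - 49*35/(-5)) - 1*(-192) = ((227/215)*(-1/810) - 1715*(-1/5)) + 192 = (-227/174150 + 343) + 192 = 59733223/174150 + 192 = 93170023/174150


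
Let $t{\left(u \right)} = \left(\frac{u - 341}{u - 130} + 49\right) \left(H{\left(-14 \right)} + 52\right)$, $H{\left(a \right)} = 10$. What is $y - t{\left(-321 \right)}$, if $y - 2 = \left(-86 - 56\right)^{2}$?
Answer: $\frac{7683684}{451} \approx 17037.0$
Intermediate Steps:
$y = 20166$ ($y = 2 + \left(-86 - 56\right)^{2} = 2 + \left(-142\right)^{2} = 2 + 20164 = 20166$)
$t{\left(u \right)} = 3038 + \frac{62 \left(-341 + u\right)}{-130 + u}$ ($t{\left(u \right)} = \left(\frac{u - 341}{u - 130} + 49\right) \left(10 + 52\right) = \left(\frac{-341 + u}{-130 + u} + 49\right) 62 = \left(49 + \frac{-341 + u}{-130 + u}\right) 62 = 3038 + \frac{62 \left(-341 + u\right)}{-130 + u}$)
$y - t{\left(-321 \right)} = 20166 - \frac{62 \left(-6711 + 50 \left(-321\right)\right)}{-130 - 321} = 20166 - \frac{62 \left(-6711 - 16050\right)}{-451} = 20166 - 62 \left(- \frac{1}{451}\right) \left(-22761\right) = 20166 - \frac{1411182}{451} = \frac{7683684}{451}$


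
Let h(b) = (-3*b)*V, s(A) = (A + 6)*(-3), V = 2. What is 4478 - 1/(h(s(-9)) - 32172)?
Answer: 144308029/32226 ≈ 4478.0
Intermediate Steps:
s(A) = -18 - 3*A (s(A) = (6 + A)*(-3) = -18 - 3*A)
h(b) = -6*b (h(b) = -3*b*2 = -6*b)
4478 - 1/(h(s(-9)) - 32172) = 4478 - 1/(-6*(-18 - 3*(-9)) - 32172) = 4478 - 1/(-6*(-18 + 27) - 32172) = 4478 - 1/(-6*9 - 32172) = 4478 - 1/(-54 - 32172) = 4478 - 1/(-32226) = 4478 - 1*(-1/32226) = 4478 + 1/32226 = 144308029/32226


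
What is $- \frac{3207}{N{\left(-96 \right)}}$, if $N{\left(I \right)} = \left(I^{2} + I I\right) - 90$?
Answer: $- \frac{1069}{6114} \approx -0.17484$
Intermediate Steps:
$N{\left(I \right)} = -90 + 2 I^{2}$ ($N{\left(I \right)} = \left(I^{2} + I^{2}\right) - 90 = 2 I^{2} - 90 = -90 + 2 I^{2}$)
$- \frac{3207}{N{\left(-96 \right)}} = - \frac{3207}{-90 + 2 \left(-96\right)^{2}} = - \frac{3207}{-90 + 2 \cdot 9216} = - \frac{3207}{-90 + 18432} = - \frac{3207}{18342} = \left(-3207\right) \frac{1}{18342} = - \frac{1069}{6114}$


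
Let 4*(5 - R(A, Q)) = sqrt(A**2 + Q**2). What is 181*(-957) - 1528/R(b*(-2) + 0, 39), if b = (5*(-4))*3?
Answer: -2688378817/15521 + 18336*sqrt(1769)/15521 ≈ -1.7316e+5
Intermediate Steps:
b = -60 (b = -20*3 = -60)
R(A, Q) = 5 - sqrt(A**2 + Q**2)/4
181*(-957) - 1528/R(b*(-2) + 0, 39) = 181*(-957) - 1528/(5 - sqrt((-60*(-2) + 0)**2 + 39**2)/4) = -173217 - 1528/(5 - sqrt((120 + 0)**2 + 1521)/4) = -173217 - 1528/(5 - sqrt(120**2 + 1521)/4) = -173217 - 1528/(5 - sqrt(14400 + 1521)/4) = -173217 - 1528/(5 - 3*sqrt(1769)/4)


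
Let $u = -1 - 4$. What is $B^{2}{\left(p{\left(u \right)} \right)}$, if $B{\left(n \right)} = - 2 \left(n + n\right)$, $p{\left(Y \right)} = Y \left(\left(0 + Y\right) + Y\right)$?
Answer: $40000$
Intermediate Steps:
$u = -5$
$p{\left(Y \right)} = 2 Y^{2}$ ($p{\left(Y \right)} = Y \left(Y + Y\right) = Y 2 Y = 2 Y^{2}$)
$B{\left(n \right)} = - 4 n$ ($B{\left(n \right)} = - 2 \cdot 2 n = - 4 n$)
$B^{2}{\left(p{\left(u \right)} \right)} = \left(- 4 \cdot 2 \left(-5\right)^{2}\right)^{2} = \left(- 4 \cdot 2 \cdot 25\right)^{2} = \left(\left(-4\right) 50\right)^{2} = \left(-200\right)^{2} = 40000$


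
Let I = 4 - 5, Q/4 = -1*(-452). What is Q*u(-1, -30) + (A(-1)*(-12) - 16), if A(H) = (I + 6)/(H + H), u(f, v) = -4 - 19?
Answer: -41570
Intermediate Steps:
Q = 1808 (Q = 4*(-1*(-452)) = 4*452 = 1808)
I = -1
u(f, v) = -23
A(H) = 5/(2*H) (A(H) = (-1 + 6)/(H + H) = 5/((2*H)) = 5*(1/(2*H)) = 5/(2*H))
Q*u(-1, -30) + (A(-1)*(-12) - 16) = 1808*(-23) + (((5/2)/(-1))*(-12) - 16) = -41584 + (((5/2)*(-1))*(-12) - 16) = -41584 + (-5/2*(-12) - 16) = -41584 + (30 - 16) = -41584 + 14 = -41570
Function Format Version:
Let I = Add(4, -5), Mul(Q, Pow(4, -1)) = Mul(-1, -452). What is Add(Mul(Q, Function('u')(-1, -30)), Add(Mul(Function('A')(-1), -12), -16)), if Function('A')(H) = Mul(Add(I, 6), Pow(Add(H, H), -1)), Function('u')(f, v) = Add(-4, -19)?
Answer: -41570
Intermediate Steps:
Q = 1808 (Q = Mul(4, Mul(-1, -452)) = Mul(4, 452) = 1808)
I = -1
Function('u')(f, v) = -23
Function('A')(H) = Mul(Rational(5, 2), Pow(H, -1)) (Function('A')(H) = Mul(Add(-1, 6), Pow(Add(H, H), -1)) = Mul(5, Pow(Mul(2, H), -1)) = Mul(5, Mul(Rational(1, 2), Pow(H, -1))) = Mul(Rational(5, 2), Pow(H, -1)))
Add(Mul(Q, Function('u')(-1, -30)), Add(Mul(Function('A')(-1), -12), -16)) = Add(Mul(1808, -23), Add(Mul(Mul(Rational(5, 2), Pow(-1, -1)), -12), -16)) = Add(-41584, Add(Mul(Mul(Rational(5, 2), -1), -12), -16)) = Add(-41584, Add(Mul(Rational(-5, 2), -12), -16)) = Add(-41584, Add(30, -16)) = Add(-41584, 14) = -41570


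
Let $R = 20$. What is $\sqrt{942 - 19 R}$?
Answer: $\sqrt{562} \approx 23.707$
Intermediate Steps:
$\sqrt{942 - 19 R} = \sqrt{942 - 380} = \sqrt{562}$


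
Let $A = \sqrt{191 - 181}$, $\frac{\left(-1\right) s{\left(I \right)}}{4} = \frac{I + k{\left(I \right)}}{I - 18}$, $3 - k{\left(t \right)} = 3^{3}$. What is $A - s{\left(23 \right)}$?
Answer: $- \frac{4}{5} + \sqrt{10} \approx 2.3623$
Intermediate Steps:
$k{\left(t \right)} = -24$ ($k{\left(t \right)} = 3 - 3^{3} = 3 - 27 = -24$)
$s{\left(I \right)} = - \frac{4 \left(-24 + I\right)}{-18 + I}$ ($s{\left(I \right)} = - 4 \frac{I - 24}{I - 18} = - 4 \frac{-24 + I}{-18 + I} = - \frac{4 \left(-24 + I\right)}{-18 + I}$)
$A = \sqrt{10} \approx 3.1623$
$A - s{\left(23 \right)} = \sqrt{10} - \frac{4 \left(24 - 23\right)}{-18 + 23} = \sqrt{10} - \frac{4 \left(24 - 23\right)}{5} = \sqrt{10} - 4 \cdot \frac{1}{5} \cdot 1 = \sqrt{10} - \frac{4}{5} = - \frac{4}{5} + \sqrt{10}$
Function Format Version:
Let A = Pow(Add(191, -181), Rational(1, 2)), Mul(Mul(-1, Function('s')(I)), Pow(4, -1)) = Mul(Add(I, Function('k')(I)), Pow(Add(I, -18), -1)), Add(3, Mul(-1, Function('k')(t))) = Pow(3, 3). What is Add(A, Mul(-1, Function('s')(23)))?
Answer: Add(Rational(-4, 5), Pow(10, Rational(1, 2))) ≈ 2.3623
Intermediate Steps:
Function('k')(t) = -24 (Function('k')(t) = Add(3, Mul(-1, Pow(3, 3))) = Add(3, Mul(-1, 27)) = Add(3, -27) = -24)
Function('s')(I) = Mul(-4, Pow(Add(-18, I), -1), Add(-24, I)) (Function('s')(I) = Mul(-4, Mul(Add(I, -24), Pow(Add(I, -18), -1))) = Mul(-4, Mul(Add(-24, I), Pow(Add(-18, I), -1))) = Mul(-4, Mul(Pow(Add(-18, I), -1), Add(-24, I))) = Mul(-4, Pow(Add(-18, I), -1), Add(-24, I)))
A = Pow(10, Rational(1, 2)) ≈ 3.1623
Add(A, Mul(-1, Function('s')(23))) = Add(Pow(10, Rational(1, 2)), Mul(-1, Mul(4, Pow(Add(-18, 23), -1), Add(24, Mul(-1, 23))))) = Add(Pow(10, Rational(1, 2)), Mul(-1, Mul(4, Pow(5, -1), Add(24, -23)))) = Add(Pow(10, Rational(1, 2)), Mul(-1, Mul(4, Rational(1, 5), 1))) = Add(Pow(10, Rational(1, 2)), Mul(-1, Rational(4, 5))) = Add(Pow(10, Rational(1, 2)), Rational(-4, 5)) = Add(Rational(-4, 5), Pow(10, Rational(1, 2)))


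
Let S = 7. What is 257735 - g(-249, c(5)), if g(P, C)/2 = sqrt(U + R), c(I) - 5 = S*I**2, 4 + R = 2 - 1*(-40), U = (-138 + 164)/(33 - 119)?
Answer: 257735 - 2*sqrt(69703)/43 ≈ 2.5772e+5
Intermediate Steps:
U = -13/43 (U = 26/(-86) = 26*(-1/86) = -13/43 ≈ -0.30233)
R = 38 (R = -4 + (2 - 1*(-40)) = -4 + (2 + 40) = -4 + 42 = 38)
c(I) = 5 + 7*I**2
g(P, C) = 2*sqrt(69703)/43 (g(P, C) = 2*sqrt(-13/43 + 38) = 2*sqrt(1621/43) = 2*(sqrt(69703)/43) = 2*sqrt(69703)/43)
257735 - g(-249, c(5)) = 257735 - 2*sqrt(69703)/43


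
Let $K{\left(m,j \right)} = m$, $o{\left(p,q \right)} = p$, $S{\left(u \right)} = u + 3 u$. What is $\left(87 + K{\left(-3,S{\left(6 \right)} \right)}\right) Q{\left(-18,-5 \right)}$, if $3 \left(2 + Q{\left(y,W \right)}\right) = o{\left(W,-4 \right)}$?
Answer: $-308$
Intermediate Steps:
$S{\left(u \right)} = 4 u$
$Q{\left(y,W \right)} = -2 + \frac{W}{3}$
$\left(87 + K{\left(-3,S{\left(6 \right)} \right)}\right) Q{\left(-18,-5 \right)} = \left(87 - 3\right) \left(-2 + \frac{1}{3} \left(-5\right)\right) = 84 \left(-2 - \frac{5}{3}\right) = 84 \left(- \frac{11}{3}\right) = -308$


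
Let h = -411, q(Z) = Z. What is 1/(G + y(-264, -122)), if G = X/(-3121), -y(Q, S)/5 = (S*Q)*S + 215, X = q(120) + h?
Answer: 3121/61314557696 ≈ 5.0901e-8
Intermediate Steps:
X = -291 (X = 120 - 411 = -291)
y(Q, S) = -1075 - 5*Q*S² (y(Q, S) = -5*((S*Q)*S + 215) = -5*((Q*S)*S + 215) = -5*(Q*S² + 215) = -5*(215 + Q*S²) = -1075 - 5*Q*S²)
G = 291/3121 (G = -291/(-3121) = -291*(-1/3121) = 291/3121 ≈ 0.093239)
1/(G + y(-264, -122)) = 1/(291/3121 + (-1075 - 5*(-264)*(-122)²)) = 1/(291/3121 + (-1075 - 5*(-264)*14884)) = 1/(291/3121 + (-1075 + 19646880)) = 1/(291/3121 + 19645805) = 1/(61314557696/3121) = 3121/61314557696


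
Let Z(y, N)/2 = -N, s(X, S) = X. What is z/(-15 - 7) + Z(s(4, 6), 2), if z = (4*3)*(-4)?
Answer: -20/11 ≈ -1.8182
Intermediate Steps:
Z(y, N) = -2*N (Z(y, N) = 2*(-N) = -2*N)
z = -48 (z = 12*(-4) = -48)
z/(-15 - 7) + Z(s(4, 6), 2) = -48/(-15 - 7) - 2*2 = -48/(-22) - 4 = -48*(-1/22) - 4 = 24/11 - 4 = -20/11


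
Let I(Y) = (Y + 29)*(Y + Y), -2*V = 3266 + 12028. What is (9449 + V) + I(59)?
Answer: 12186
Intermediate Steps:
V = -7647 (V = -(3266 + 12028)/2 = -½*15294 = -7647)
I(Y) = 2*Y*(29 + Y) (I(Y) = (29 + Y)*(2*Y) = 2*Y*(29 + Y))
(9449 + V) + I(59) = (9449 - 7647) + 2*59*(29 + 59) = 1802 + 2*59*88 = 1802 + 10384 = 12186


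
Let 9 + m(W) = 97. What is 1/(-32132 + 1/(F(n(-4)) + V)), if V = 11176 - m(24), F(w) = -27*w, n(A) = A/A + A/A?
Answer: -11034/354544487 ≈ -3.1122e-5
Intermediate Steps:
n(A) = 2 (n(A) = 1 + 1 = 2)
m(W) = 88 (m(W) = -9 + 97 = 88)
F(w) = -27*w
V = 11088 (V = 11176 - 1*88 = 11176 - 88 = 11088)
1/(-32132 + 1/(F(n(-4)) + V)) = 1/(-32132 + 1/(-27*2 + 11088)) = 1/(-32132 + 1/(-54 + 11088)) = 1/(-32132 + 1/11034) = 1/(-354544487/11034) = -11034/354544487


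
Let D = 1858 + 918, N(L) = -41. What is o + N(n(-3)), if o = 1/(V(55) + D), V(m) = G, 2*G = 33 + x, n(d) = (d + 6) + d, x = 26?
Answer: -230049/5611 ≈ -41.000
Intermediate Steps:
n(d) = 6 + 2*d (n(d) = (6 + d) + d = 6 + 2*d)
G = 59/2 (G = (33 + 26)/2 = (½)*59 = 59/2 ≈ 29.500)
V(m) = 59/2
D = 2776
o = 2/5611 (o = 1/(59/2 + 2776) = 1/(5611/2) = 2/5611 ≈ 0.00035644)
o + N(n(-3)) = 2/5611 - 41 = -230049/5611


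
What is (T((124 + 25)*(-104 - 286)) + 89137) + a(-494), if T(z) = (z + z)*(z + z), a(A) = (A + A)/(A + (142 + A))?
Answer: 5713536098645/423 ≈ 1.3507e+10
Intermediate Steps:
a(A) = 2*A/(142 + 2*A) (a(A) = (2*A)/(142 + 2*A) = 2*A/(142 + 2*A))
T(z) = 4*z² (T(z) = (2*z)*(2*z) = 4*z²)
(T((124 + 25)*(-104 - 286)) + 89137) + a(-494) = (4*((124 + 25)*(-104 - 286))² + 89137) - 494/(71 - 494) = (4*(149*(-390))² + 89137) - 494/(-423) = (4*(-58110)² + 89137) - 494*(-1/423) = (4*3376772100 + 89137) + 494/423 = (13507088400 + 89137) + 494/423 = 13507177537 + 494/423 = 5713536098645/423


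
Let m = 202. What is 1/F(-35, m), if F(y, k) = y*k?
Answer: -1/7070 ≈ -0.00014144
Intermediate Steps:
F(y, k) = k*y
1/F(-35, m) = 1/(202*(-35)) = 1/(-7070) = -1/7070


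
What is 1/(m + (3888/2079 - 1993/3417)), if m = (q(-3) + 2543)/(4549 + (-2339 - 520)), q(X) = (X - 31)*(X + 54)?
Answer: 444654210/785067211 ≈ 0.56639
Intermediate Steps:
q(X) = (-31 + X)*(54 + X)
m = 809/1690 (m = ((-1674 + (-3)² + 23*(-3)) + 2543)/(4549 + (-2339 - 520)) = ((-1674 + 9 - 69) + 2543)/(4549 - 2859) = (-1734 + 2543)/1690 = 809*(1/1690) = 809/1690 ≈ 0.47870)
1/(m + (3888/2079 - 1993/3417)) = 1/(809/1690 + (3888/2079 - 1993/3417)) = 1/(809/1690 + (3888*(1/2079) - 1993*1/3417)) = 1/(809/1690 + (144/77 - 1993/3417)) = 1/(809/1690 + 338587/263109) = 1/(785067211/444654210) = 444654210/785067211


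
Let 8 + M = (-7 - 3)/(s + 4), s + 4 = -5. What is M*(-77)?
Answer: 462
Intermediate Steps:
s = -9 (s = -4 - 5 = -9)
M = -6 (M = -8 + (-7 - 3)/(-9 + 4) = -8 - 10/(-5) = -8 - 10*(-⅕) = -8 + 2 = -6)
M*(-77) = -6*(-77) = 462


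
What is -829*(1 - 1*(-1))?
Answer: -1658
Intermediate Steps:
-829*(1 - 1*(-1)) = -829*(1 + 1) = -829*2 = -1658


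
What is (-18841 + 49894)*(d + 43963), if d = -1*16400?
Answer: 855913839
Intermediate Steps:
d = -16400
(-18841 + 49894)*(d + 43963) = (-18841 + 49894)*(-16400 + 43963) = 31053*27563 = 855913839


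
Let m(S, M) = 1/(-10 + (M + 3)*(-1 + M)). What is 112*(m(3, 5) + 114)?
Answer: 140504/11 ≈ 12773.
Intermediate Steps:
m(S, M) = 1/(-10 + (-1 + M)*(3 + M)) (m(S, M) = 1/(-10 + (3 + M)*(-1 + M)) = 1/(-10 + (-1 + M)*(3 + M)))
112*(m(3, 5) + 114) = 112*(1/(-13 + 5**2 + 2*5) + 114) = 112*(1/(-13 + 25 + 10) + 114) = 112*(1/22 + 114) = 112*(2509/22) = 140504/11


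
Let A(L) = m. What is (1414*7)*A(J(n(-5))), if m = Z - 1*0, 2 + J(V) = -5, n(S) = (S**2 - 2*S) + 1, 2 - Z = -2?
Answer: 39592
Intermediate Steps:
Z = 4 (Z = 2 - 1*(-2) = 2 + 2 = 4)
n(S) = 1 + S**2 - 2*S
J(V) = -7 (J(V) = -2 - 5 = -7)
m = 4 (m = 4 - 1*0 = 4 + 0 = 4)
A(L) = 4
(1414*7)*A(J(n(-5))) = (1414*7)*4 = 9898*4 = 39592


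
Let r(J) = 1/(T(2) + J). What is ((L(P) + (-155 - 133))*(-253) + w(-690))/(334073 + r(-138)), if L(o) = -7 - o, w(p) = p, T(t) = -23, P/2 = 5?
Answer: 12312475/53785752 ≈ 0.22892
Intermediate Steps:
P = 10 (P = 2*5 = 10)
r(J) = 1/(-23 + J)
((L(P) + (-155 - 133))*(-253) + w(-690))/(334073 + r(-138)) = (((-7 - 1*10) + (-155 - 133))*(-253) - 690)/(334073 + 1/(-23 - 138)) = (((-7 - 10) - 288)*(-253) - 690)/(334073 + 1/(-161)) = ((-17 - 288)*(-253) - 690)/(334073 - 1/161) = (-305*(-253) - 690)/(53785752/161) = (77165 - 690)*(161/53785752) = 76475*(161/53785752) = 12312475/53785752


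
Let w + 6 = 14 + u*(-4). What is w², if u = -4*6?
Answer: 10816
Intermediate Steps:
u = -24
w = 104 (w = -6 + (14 - 24*(-4)) = -6 + (14 + 96) = -6 + 110 = 104)
w² = 104² = 10816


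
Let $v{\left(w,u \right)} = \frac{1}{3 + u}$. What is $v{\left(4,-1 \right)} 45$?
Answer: $\frac{45}{2} \approx 22.5$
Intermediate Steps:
$v{\left(4,-1 \right)} 45 = \frac{1}{3 - 1} \cdot 45 = \frac{1}{2} \cdot 45 = \frac{45}{2}$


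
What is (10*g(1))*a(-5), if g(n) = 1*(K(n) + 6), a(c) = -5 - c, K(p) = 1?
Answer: 0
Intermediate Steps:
g(n) = 7 (g(n) = 1*(1 + 6) = 1*7 = 7)
(10*g(1))*a(-5) = (10*7)*(-5 - 1*(-5)) = 70*(-5 + 5) = 70*0 = 0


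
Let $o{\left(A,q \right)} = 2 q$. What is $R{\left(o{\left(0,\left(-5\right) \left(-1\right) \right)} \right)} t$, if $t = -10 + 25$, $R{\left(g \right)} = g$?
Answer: $150$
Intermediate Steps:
$t = 15$
$R{\left(o{\left(0,\left(-5\right) \left(-1\right) \right)} \right)} t = 2 \left(\left(-5\right) \left(-1\right)\right) 15 = 2 \cdot 5 \cdot 15 = 10 \cdot 15 = 150$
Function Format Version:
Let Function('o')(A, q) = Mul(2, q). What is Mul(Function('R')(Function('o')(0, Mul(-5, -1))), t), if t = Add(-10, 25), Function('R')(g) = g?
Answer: 150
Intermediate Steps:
t = 15
Mul(Function('R')(Function('o')(0, Mul(-5, -1))), t) = Mul(Mul(2, Mul(-5, -1)), 15) = Mul(Mul(2, 5), 15) = Mul(10, 15) = 150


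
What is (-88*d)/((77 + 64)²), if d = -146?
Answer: 12848/19881 ≈ 0.64625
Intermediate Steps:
(-88*d)/((77 + 64)²) = (-88*(-146))/((77 + 64)²) = 12848/(141²) = 12848/19881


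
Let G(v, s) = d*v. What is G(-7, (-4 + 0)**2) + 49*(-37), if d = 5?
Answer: -1848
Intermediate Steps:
G(v, s) = 5*v
G(-7, (-4 + 0)**2) + 49*(-37) = 5*(-7) + 49*(-37) = -35 - 1813 = -1848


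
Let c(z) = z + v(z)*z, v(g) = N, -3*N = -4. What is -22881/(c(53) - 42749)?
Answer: 68643/127876 ≈ 0.53679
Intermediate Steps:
N = 4/3 (N = -⅓*(-4) = 4/3 ≈ 1.3333)
v(g) = 4/3
c(z) = 7*z/3 (c(z) = z + 4*z/3 = 7*z/3)
-22881/(c(53) - 42749) = -22881/((7/3)*53 - 42749) = -22881/(371/3 - 42749) = -22881/(-127876/3) = -22881*(-3/127876) = 68643/127876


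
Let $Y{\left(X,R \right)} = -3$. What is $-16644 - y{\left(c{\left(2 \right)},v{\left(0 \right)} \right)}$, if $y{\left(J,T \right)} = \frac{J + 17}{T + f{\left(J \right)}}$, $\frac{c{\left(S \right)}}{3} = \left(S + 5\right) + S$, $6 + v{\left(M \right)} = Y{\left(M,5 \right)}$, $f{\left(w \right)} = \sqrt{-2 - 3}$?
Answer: $- \frac{715494}{43} + \frac{22 i \sqrt{5}}{43} \approx -16639.0 + 1.144 i$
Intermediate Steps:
$f{\left(w \right)} = i \sqrt{5}$ ($f{\left(w \right)} = \sqrt{-5} = i \sqrt{5}$)
$v{\left(M \right)} = -9$ ($v{\left(M \right)} = -6 - 3 = -9$)
$c{\left(S \right)} = 15 + 6 S$ ($c{\left(S \right)} = 3 \left(\left(S + 5\right) + S\right) = 3 \left(\left(5 + S\right) + S\right) = 3 \left(5 + 2 S\right) = 15 + 6 S$)
$y{\left(J,T \right)} = \frac{17 + J}{T + i \sqrt{5}}$ ($y{\left(J,T \right)} = \frac{J + 17}{T + i \sqrt{5}} = \frac{17 + J}{T + i \sqrt{5}}$)
$-16644 - y{\left(c{\left(2 \right)},v{\left(0 \right)} \right)} = -16644 - \frac{17 + \left(15 + 6 \cdot 2\right)}{-9 + i \sqrt{5}} = -16644 - \frac{17 + \left(15 + 12\right)}{-9 + i \sqrt{5}} = -16644 - \frac{17 + 27}{-9 + i \sqrt{5}} = -16644 - \frac{1}{-9 + i \sqrt{5}} \cdot 44 = -16644 - \frac{44}{-9 + i \sqrt{5}}$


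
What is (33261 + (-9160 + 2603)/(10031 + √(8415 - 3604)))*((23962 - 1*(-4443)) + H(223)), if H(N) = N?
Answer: 47902201675813262/50308075 + 93856898*√4811/50308075 ≈ 9.5218e+8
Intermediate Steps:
(33261 + (-9160 + 2603)/(10031 + √(8415 - 3604)))*((23962 - 1*(-4443)) + H(223)) = (33261 + (-9160 + 2603)/(10031 + √(8415 - 3604)))*((23962 - 1*(-4443)) + 223) = (33261 - 6557/(10031 + √4811))*((23962 + 4443) + 223) = (33261 - 6557/(10031 + √4811))*(28405 + 223) = (33261 - 6557/(10031 + √4811))*28628 = 952195908 - 187713796/(10031 + √4811)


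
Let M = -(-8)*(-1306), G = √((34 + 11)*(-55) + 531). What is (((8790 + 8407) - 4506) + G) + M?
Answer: 2243 + 18*I*√6 ≈ 2243.0 + 44.091*I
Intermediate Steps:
G = 18*I*√6 (G = √(45*(-55) + 531) = √(-2475 + 531) = √(-1944) = 18*I*√6 ≈ 44.091*I)
M = -10448 (M = -1*10448 = -10448)
(((8790 + 8407) - 4506) + G) + M = (((8790 + 8407) - 4506) + 18*I*√6) - 10448 = ((17197 - 4506) + 18*I*√6) - 10448 = (12691 + 18*I*√6) - 10448 = 2243 + 18*I*√6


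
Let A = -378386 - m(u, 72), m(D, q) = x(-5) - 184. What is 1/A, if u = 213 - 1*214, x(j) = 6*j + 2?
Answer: -1/378174 ≈ -2.6443e-6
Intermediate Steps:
x(j) = 2 + 6*j
u = -1 (u = 213 - 214 = -1)
m(D, q) = -212 (m(D, q) = (2 + 6*(-5)) - 184 = (2 - 30) - 184 = -28 - 184 = -212)
A = -378174 (A = -378386 - 1*(-212) = -378386 + 212 = -378174)
1/A = 1/(-378174) = -1/378174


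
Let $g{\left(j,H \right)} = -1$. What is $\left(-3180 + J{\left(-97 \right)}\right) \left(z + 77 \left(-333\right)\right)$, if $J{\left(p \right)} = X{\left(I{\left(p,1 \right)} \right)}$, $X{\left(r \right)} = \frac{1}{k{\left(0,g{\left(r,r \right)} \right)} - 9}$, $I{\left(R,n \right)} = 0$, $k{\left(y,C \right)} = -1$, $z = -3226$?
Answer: $\frac{917999467}{10} \approx 9.18 \cdot 10^{7}$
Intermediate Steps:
$X{\left(r \right)} = - \frac{1}{10}$ ($X{\left(r \right)} = \frac{1}{-1 - 9} = \frac{1}{-10} = - \frac{1}{10}$)
$J{\left(p \right)} = - \frac{1}{10}$
$\left(-3180 + J{\left(-97 \right)}\right) \left(z + 77 \left(-333\right)\right) = \left(-3180 - \frac{1}{10}\right) \left(-3226 + 77 \left(-333\right)\right) = - \frac{31801 \left(-3226 - 25641\right)}{10} = \left(- \frac{31801}{10}\right) \left(-28867\right) = \frac{917999467}{10}$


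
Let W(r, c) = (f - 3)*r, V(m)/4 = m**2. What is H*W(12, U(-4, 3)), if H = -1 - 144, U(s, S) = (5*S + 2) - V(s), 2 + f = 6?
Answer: -1740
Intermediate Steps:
f = 4 (f = -2 + 6 = 4)
V(m) = 4*m**2
U(s, S) = 2 - 4*s**2 + 5*S (U(s, S) = (5*S + 2) - 4*s**2 = (2 + 5*S) - 4*s**2 = 2 - 4*s**2 + 5*S)
W(r, c) = r (W(r, c) = (4 - 3)*r = 1*r = r)
H = -145
H*W(12, U(-4, 3)) = -145*12 = -1740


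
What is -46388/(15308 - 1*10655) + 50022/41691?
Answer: -567069914/64662741 ≈ -8.7697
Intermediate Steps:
-46388/(15308 - 1*10655) + 50022/41691 = -46388/(15308 - 10655) + 50022*(1/41691) = -46388/4653 + 16674/13897 = -567069914/64662741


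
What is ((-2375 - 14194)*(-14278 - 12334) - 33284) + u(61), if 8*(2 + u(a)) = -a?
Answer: 3527207475/8 ≈ 4.4090e+8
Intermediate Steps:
u(a) = -2 - a/8 (u(a) = -2 + (-a)/8 = -2 - a/8)
((-2375 - 14194)*(-14278 - 12334) - 33284) + u(61) = ((-2375 - 14194)*(-14278 - 12334) - 33284) + (-2 - ⅛*61) = (-16569*(-26612) - 33284) + (-2 - 61/8) = (440934228 - 33284) - 77/8 = 440900944 - 77/8 = 3527207475/8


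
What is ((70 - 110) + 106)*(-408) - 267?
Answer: -27195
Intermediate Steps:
((70 - 110) + 106)*(-408) - 267 = (-40 + 106)*(-408) - 267 = 66*(-408) - 267 = -26928 - 267 = -27195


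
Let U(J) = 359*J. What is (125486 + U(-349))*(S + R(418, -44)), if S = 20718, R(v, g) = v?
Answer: 4121520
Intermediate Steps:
(125486 + U(-349))*(S + R(418, -44)) = (125486 + 359*(-349))*(20718 + 418) = (125486 - 125291)*21136 = 195*21136 = 4121520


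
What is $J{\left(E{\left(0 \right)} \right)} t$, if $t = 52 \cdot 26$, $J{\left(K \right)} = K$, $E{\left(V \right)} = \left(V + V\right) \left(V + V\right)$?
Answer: $0$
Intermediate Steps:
$E{\left(V \right)} = 4 V^{2}$ ($E{\left(V \right)} = 2 V 2 V = 4 V^{2}$)
$t = 1352$
$J{\left(E{\left(0 \right)} \right)} t = 4 \cdot 0^{2} \cdot 1352 = 4 \cdot 0 \cdot 1352 = 0 \cdot 1352 = 0$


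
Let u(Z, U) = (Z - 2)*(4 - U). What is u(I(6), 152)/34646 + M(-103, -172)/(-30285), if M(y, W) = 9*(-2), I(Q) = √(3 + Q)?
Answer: -214364/58291895 ≈ -0.0036774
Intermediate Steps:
M(y, W) = -18
u(Z, U) = (-2 + Z)*(4 - U)
u(I(6), 152)/34646 + M(-103, -172)/(-30285) = (-8 + 2*152 + 4*√(3 + 6) - 1*152*√(3 + 6))/34646 - 18/(-30285) = (-8 + 304 + 4*√9 - 1*152*√9)*(1/34646) - 18*(-1/30285) = (-8 + 304 + 4*3 - 1*152*3)*(1/34646) + 2/3365 = (-8 + 304 + 12 - 456)*(1/34646) + 2/3365 = -148*1/34646 + 2/3365 = -74/17323 + 2/3365 = -214364/58291895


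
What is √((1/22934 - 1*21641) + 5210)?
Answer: I*√8642186034502/22934 ≈ 128.18*I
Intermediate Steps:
√((1/22934 - 1*21641) + 5210) = √((1/22934 - 21641) + 5210) = √(-496314693/22934 + 5210) = √(-376828553/22934) = I*√8642186034502/22934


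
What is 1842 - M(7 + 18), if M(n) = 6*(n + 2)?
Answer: 1680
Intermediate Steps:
M(n) = 12 + 6*n (M(n) = 6*(2 + n) = 12 + 6*n)
1842 - M(7 + 18) = 1842 - (12 + 6*(7 + 18)) = 1842 - (12 + 6*25) = 1842 - (12 + 150) = 1842 - 1*162 = 1842 - 162 = 1680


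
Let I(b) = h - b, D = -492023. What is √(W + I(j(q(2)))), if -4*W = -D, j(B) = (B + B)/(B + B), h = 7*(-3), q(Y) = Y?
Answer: 3*I*√54679/2 ≈ 350.75*I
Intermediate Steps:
h = -21
j(B) = 1 (j(B) = (2*B)/((2*B)) = (2*B)*(1/(2*B)) = 1)
I(b) = -21 - b
W = -492023/4 (W = -(-1)*(-492023)/4 = -¼*492023 = -492023/4 ≈ -1.2301e+5)
√(W + I(j(q(2)))) = √(-492023/4 + (-21 - 1*1)) = √(-492023/4 + (-21 - 1)) = √(-492023/4 - 22) = √(-492111/4) = 3*I*√54679/2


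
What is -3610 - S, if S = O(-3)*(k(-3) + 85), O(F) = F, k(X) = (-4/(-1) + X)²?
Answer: -3352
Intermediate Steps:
k(X) = (4 + X)² (k(X) = (-4*(-1) + X)² = (4 + X)²)
S = -258 (S = -3*((4 - 3)² + 85) = -3*(1² + 85) = -3*(1 + 85) = -3*86 = -258)
-3610 - S = -3610 - 1*(-258) = -3610 + 258 = -3352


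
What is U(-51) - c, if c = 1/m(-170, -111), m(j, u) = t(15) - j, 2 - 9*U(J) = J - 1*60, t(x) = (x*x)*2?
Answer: 70051/5580 ≈ 12.554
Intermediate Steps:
t(x) = 2*x² (t(x) = x²*2 = 2*x²)
U(J) = 62/9 - J/9 (U(J) = 2/9 - (J - 1*60)/9 = 2/9 - (J - 60)/9 = 2/9 - (-60 + J)/9 = 2/9 + (20/3 - J/9) = 62/9 - J/9)
m(j, u) = 450 - j (m(j, u) = 2*15² - j = 2*225 - j = 450 - j)
c = 1/620 (c = 1/(450 - 1*(-170)) = 1/(450 + 170) = 1/620 ≈ 0.0016129)
U(-51) - c = (62/9 - ⅑*(-51)) - 1*1/620 = (62/9 + 17/3) - 1/620 = 113/9 - 1/620 = 70051/5580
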